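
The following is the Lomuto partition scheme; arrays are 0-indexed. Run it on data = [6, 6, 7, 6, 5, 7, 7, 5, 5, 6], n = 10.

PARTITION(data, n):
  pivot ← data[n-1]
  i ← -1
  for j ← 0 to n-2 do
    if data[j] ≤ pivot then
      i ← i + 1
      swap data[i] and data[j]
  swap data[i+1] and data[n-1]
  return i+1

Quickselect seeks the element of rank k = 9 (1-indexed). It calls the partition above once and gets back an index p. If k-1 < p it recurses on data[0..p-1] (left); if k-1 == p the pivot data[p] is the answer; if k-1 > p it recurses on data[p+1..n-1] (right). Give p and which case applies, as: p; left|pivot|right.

pivot=6, i=-1
j=0: 6≤6, i=0, swap(0,0) ⇒ [6, 6, 7, 6, 5, 7, 7, 5, 5, 6]
j=1: 6≤6, i=1, swap(1,1) ⇒ [6, 6, 7, 6, 5, 7, 7, 5, 5, 6]
j=2: 7>6, skip
j=3: 6≤6, i=2, swap(2,3) ⇒ [6, 6, 6, 7, 5, 7, 7, 5, 5, 6]
j=4: 5≤6, i=3, swap(3,4) ⇒ [6, 6, 6, 5, 7, 7, 7, 5, 5, 6]
j=5: 7>6, skip
j=6: 7>6, skip
j=7: 5≤6, i=4, swap(4,7) ⇒ [6, 6, 6, 5, 5, 7, 7, 7, 5, 6]
j=8: 5≤6, i=5, swap(5,8) ⇒ [6, 6, 6, 5, 5, 5, 7, 7, 7, 6]
swap(6,9) ⇒ [6, 6, 6, 5, 5, 5, 6, 7, 7, 7]; return 6
p = 6; k-1 = 8 > 6 ⇒ right

6; right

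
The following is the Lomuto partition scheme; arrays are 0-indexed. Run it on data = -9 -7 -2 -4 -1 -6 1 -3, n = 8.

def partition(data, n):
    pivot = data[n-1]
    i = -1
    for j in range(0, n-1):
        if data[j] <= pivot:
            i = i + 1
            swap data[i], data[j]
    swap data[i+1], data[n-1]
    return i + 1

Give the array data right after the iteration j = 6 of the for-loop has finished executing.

pivot=-3, i=-1
j=0: -9≤-3, i=0, swap(0,0) ⇒ -9 -7 -2 -4 -1 -6 1 -3
j=1: -7≤-3, i=1, swap(1,1) ⇒ -9 -7 -2 -4 -1 -6 1 -3
j=2: -2>-3, skip
j=3: -4≤-3, i=2, swap(2,3) ⇒ -9 -7 -4 -2 -1 -6 1 -3
j=4: -1>-3, skip
j=5: -6≤-3, i=3, swap(3,5) ⇒ -9 -7 -4 -6 -1 -2 1 -3
j=6: 1>-3, skip
(after j=6) data = -9 -7 -4 -6 -1 -2 1 -3

-9 -7 -4 -6 -1 -2 1 -3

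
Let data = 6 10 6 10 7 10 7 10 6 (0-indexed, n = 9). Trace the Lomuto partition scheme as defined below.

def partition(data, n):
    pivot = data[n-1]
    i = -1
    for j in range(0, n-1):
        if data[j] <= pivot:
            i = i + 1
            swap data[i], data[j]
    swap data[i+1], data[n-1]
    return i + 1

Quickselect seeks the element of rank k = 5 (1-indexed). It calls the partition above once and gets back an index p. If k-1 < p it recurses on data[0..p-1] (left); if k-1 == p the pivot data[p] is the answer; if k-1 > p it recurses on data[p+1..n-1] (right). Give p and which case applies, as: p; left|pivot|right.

pivot = data[8] = 6; i = -1
j=0: data[0]=6 ≤ 6 → i=0, swap data[0],data[0] (no change) → 6 10 6 10 7 10 7 10 6
j=1: data[1]=10 > 6 → no swap
j=2: data[2]=6 ≤ 6 → i=1, swap data[1],data[2] → 6 6 10 10 7 10 7 10 6
j=3: data[3]=10 > 6 → no swap
j=4: data[4]=7 > 6 → no swap
j=5: data[5]=10 > 6 → no swap
j=6: data[6]=7 > 6 → no swap
j=7: data[7]=10 > 6 → no swap
final swap data[2],data[8] → 6 6 6 10 7 10 7 10 10; return 2
p = 2; k-1 = 4 > 2 ⇒ right

2; right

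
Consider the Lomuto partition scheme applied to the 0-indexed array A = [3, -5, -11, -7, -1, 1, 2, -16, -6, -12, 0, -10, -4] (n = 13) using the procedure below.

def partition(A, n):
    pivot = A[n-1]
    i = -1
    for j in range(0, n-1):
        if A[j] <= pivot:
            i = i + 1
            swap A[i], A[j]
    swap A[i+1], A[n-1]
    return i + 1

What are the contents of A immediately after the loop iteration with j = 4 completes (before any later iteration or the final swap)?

[-5, -11, -7, 3, -1, 1, 2, -16, -6, -12, 0, -10, -4]

pivot=-4, i=-1
j=0: 3>-4, skip
j=1: -5≤-4, i=0, swap(0,1) ⇒ [-5, 3, -11, -7, -1, 1, 2, -16, -6, -12, 0, -10, -4]
j=2: -11≤-4, i=1, swap(1,2) ⇒ [-5, -11, 3, -7, -1, 1, 2, -16, -6, -12, 0, -10, -4]
j=3: -7≤-4, i=2, swap(2,3) ⇒ [-5, -11, -7, 3, -1, 1, 2, -16, -6, -12, 0, -10, -4]
j=4: -1>-4, skip
(after j=4) A = [-5, -11, -7, 3, -1, 1, 2, -16, -6, -12, 0, -10, -4]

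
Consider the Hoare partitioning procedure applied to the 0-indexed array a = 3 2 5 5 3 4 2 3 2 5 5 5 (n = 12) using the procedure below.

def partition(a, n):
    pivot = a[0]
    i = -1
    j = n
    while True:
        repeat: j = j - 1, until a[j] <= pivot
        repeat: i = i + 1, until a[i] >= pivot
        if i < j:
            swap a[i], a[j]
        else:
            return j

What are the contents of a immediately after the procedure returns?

pivot=3
j stops at 8 (2), i stops at 0 (3); swap ⇒ 2 2 5 5 3 4 2 3 3 5 5 5
j stops at 7 (3), i stops at 2 (5); swap ⇒ 2 2 3 5 3 4 2 5 3 5 5 5
j stops at 6 (2), i stops at 3 (5); swap ⇒ 2 2 3 2 3 4 5 5 3 5 5 5
j stops at 4, i stops at 4; i≥j ⇒ return 4. a=2 2 3 2 3 4 5 5 3 5 5 5

2 2 3 2 3 4 5 5 3 5 5 5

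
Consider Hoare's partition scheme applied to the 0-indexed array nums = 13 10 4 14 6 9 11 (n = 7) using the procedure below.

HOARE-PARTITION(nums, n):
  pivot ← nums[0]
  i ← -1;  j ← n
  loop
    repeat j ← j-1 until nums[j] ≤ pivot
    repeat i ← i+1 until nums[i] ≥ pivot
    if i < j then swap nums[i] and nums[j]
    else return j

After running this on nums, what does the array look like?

pivot=13
j stops at 6 (11), i stops at 0 (13); swap ⇒ 11 10 4 14 6 9 13
j stops at 5 (9), i stops at 3 (14); swap ⇒ 11 10 4 9 6 14 13
j stops at 4, i stops at 5; i≥j ⇒ return 4. nums=11 10 4 9 6 14 13

11 10 4 9 6 14 13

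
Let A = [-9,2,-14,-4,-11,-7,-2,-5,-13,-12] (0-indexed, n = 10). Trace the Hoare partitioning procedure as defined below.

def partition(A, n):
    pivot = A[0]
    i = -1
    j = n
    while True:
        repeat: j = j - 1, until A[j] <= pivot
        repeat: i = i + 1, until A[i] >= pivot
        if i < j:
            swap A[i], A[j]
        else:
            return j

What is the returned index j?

3

pivot=-9
j stops at 9 (-12), i stops at 0 (-9); swap ⇒ [-12,2,-14,-4,-11,-7,-2,-5,-13,-9]
j stops at 8 (-13), i stops at 1 (2); swap ⇒ [-12,-13,-14,-4,-11,-7,-2,-5,2,-9]
j stops at 4 (-11), i stops at 3 (-4); swap ⇒ [-12,-13,-14,-11,-4,-7,-2,-5,2,-9]
j stops at 3, i stops at 4; i≥j ⇒ return 3. A=[-12,-13,-14,-11,-4,-7,-2,-5,2,-9]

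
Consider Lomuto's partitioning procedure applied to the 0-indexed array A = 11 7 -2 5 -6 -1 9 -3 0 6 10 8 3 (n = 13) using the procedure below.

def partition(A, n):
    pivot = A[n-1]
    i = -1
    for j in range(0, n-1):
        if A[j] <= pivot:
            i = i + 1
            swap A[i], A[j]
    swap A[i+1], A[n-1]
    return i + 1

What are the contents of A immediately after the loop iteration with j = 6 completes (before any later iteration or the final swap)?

-2 -6 -1 5 7 11 9 -3 0 6 10 8 3

pivot=3, i=-1
j=0: 11>3, skip
j=1: 7>3, skip
j=2: -2≤3, i=0, swap(0,2) ⇒ -2 7 11 5 -6 -1 9 -3 0 6 10 8 3
j=3: 5>3, skip
j=4: -6≤3, i=1, swap(1,4) ⇒ -2 -6 11 5 7 -1 9 -3 0 6 10 8 3
j=5: -1≤3, i=2, swap(2,5) ⇒ -2 -6 -1 5 7 11 9 -3 0 6 10 8 3
j=6: 9>3, skip
(after j=6) A = -2 -6 -1 5 7 11 9 -3 0 6 10 8 3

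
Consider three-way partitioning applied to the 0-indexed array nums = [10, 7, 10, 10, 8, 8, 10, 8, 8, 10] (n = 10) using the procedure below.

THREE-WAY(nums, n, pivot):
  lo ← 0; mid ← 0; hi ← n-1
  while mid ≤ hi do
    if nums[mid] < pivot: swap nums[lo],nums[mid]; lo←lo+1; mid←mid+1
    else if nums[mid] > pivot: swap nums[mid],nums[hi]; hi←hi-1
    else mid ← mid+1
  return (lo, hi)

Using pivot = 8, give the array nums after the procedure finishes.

lo=0 mid=0 hi=9
10>8: swap(0,9), hi=8 ⇒ [10, 7, 10, 10, 8, 8, 10, 8, 8, 10]
10>8: swap(0,8), hi=7 ⇒ [8, 7, 10, 10, 8, 8, 10, 8, 10, 10]
8=8: mid=1
7<8: swap(0,1), lo=1 mid=2 ⇒ [7, 8, 10, 10, 8, 8, 10, 8, 10, 10]
10>8: swap(2,7), hi=6 ⇒ [7, 8, 8, 10, 8, 8, 10, 10, 10, 10]
8=8: mid=3
10>8: swap(3,6), hi=5 ⇒ [7, 8, 8, 10, 8, 8, 10, 10, 10, 10]
10>8: swap(3,5), hi=4 ⇒ [7, 8, 8, 8, 8, 10, 10, 10, 10, 10]
8=8: mid=4
8=8: mid=5
done. lo=1 hi=4; nums=[7, 8, 8, 8, 8, 10, 10, 10, 10, 10]

[7, 8, 8, 8, 8, 10, 10, 10, 10, 10]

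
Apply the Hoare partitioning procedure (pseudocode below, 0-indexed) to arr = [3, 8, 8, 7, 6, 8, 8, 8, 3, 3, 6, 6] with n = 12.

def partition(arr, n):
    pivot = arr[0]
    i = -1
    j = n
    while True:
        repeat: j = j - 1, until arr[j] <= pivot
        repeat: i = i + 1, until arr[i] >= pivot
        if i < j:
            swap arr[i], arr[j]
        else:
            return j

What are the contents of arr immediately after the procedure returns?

[3, 3, 8, 7, 6, 8, 8, 8, 8, 3, 6, 6]

pivot = arr[0] = 3; i = -1, j = 12
j→9 (arr[9]=3≤3), i→0 (arr[0]=3≥3); i<j, swap → [3, 8, 8, 7, 6, 8, 8, 8, 3, 3, 6, 6]
j→8 (arr[8]=3≤3), i→1 (arr[1]=8≥3); i<j, swap → [3, 3, 8, 7, 6, 8, 8, 8, 8, 3, 6, 6]
j→1, i→2; i≥j, return j=1. arr = [3, 3, 8, 7, 6, 8, 8, 8, 8, 3, 6, 6]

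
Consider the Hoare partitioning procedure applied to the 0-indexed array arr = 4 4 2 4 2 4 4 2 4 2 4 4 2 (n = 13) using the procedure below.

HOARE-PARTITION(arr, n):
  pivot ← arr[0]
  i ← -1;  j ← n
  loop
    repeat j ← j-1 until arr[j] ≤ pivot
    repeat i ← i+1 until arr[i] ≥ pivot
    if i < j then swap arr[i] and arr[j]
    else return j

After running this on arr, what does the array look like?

pivot=4
j stops at 12 (2), i stops at 0 (4); swap ⇒ 2 4 2 4 2 4 4 2 4 2 4 4 4
j stops at 11 (4), i stops at 1 (4); swap ⇒ 2 4 2 4 2 4 4 2 4 2 4 4 4
j stops at 10 (4), i stops at 3 (4); swap ⇒ 2 4 2 4 2 4 4 2 4 2 4 4 4
j stops at 9 (2), i stops at 5 (4); swap ⇒ 2 4 2 4 2 2 4 2 4 4 4 4 4
j stops at 8 (4), i stops at 6 (4); swap ⇒ 2 4 2 4 2 2 4 2 4 4 4 4 4
j stops at 7, i stops at 8; i≥j ⇒ return 7. arr=2 4 2 4 2 2 4 2 4 4 4 4 4

2 4 2 4 2 2 4 2 4 4 4 4 4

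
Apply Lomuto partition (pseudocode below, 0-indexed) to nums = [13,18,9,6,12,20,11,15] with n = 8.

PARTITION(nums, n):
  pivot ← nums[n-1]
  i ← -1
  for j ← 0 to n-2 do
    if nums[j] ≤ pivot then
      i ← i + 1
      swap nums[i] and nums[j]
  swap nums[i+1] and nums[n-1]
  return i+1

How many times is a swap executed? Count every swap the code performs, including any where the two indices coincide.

pivot = nums[7] = 15; i = -1
j=0: nums[0]=13 ≤ 15 → i=0, swap nums[0],nums[0] (no change) → [13,18,9,6,12,20,11,15]
j=1: nums[1]=18 > 15 → no swap
j=2: nums[2]=9 ≤ 15 → i=1, swap nums[1],nums[2] → [13,9,18,6,12,20,11,15]
j=3: nums[3]=6 ≤ 15 → i=2, swap nums[2],nums[3] → [13,9,6,18,12,20,11,15]
j=4: nums[4]=12 ≤ 15 → i=3, swap nums[3],nums[4] → [13,9,6,12,18,20,11,15]
j=5: nums[5]=20 > 15 → no swap
j=6: nums[6]=11 ≤ 15 → i=4, swap nums[4],nums[6] → [13,9,6,12,11,20,18,15]
final swap nums[5],nums[7] → [13,9,6,12,11,15,18,20]; return 5

6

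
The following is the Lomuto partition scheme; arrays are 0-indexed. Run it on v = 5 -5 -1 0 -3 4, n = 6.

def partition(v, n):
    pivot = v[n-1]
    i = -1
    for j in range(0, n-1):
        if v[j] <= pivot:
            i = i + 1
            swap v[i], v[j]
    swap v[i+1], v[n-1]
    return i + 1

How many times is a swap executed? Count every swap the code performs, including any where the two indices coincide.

5

pivot = v[5] = 4; i = -1
j=0: v[0]=5 > 4 → no swap
j=1: v[1]=-5 ≤ 4 → i=0, swap v[0],v[1] → -5 5 -1 0 -3 4
j=2: v[2]=-1 ≤ 4 → i=1, swap v[1],v[2] → -5 -1 5 0 -3 4
j=3: v[3]=0 ≤ 4 → i=2, swap v[2],v[3] → -5 -1 0 5 -3 4
j=4: v[4]=-3 ≤ 4 → i=3, swap v[3],v[4] → -5 -1 0 -3 5 4
final swap v[4],v[5] → -5 -1 0 -3 4 5; return 4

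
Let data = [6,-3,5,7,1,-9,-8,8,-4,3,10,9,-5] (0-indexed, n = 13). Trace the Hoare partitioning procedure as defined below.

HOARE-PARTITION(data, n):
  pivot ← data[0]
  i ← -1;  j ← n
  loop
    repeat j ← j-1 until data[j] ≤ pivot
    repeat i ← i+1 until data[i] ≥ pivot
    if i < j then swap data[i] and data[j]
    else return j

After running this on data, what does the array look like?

pivot = data[0] = 6; i = -1, j = 13
j→12 (data[12]=-5≤6), i→0 (data[0]=6≥6); i<j, swap → [-5,-3,5,7,1,-9,-8,8,-4,3,10,9,6]
j→9 (data[9]=3≤6), i→3 (data[3]=7≥6); i<j, swap → [-5,-3,5,3,1,-9,-8,8,-4,7,10,9,6]
j→8 (data[8]=-4≤6), i→7 (data[7]=8≥6); i<j, swap → [-5,-3,5,3,1,-9,-8,-4,8,7,10,9,6]
j→7, i→8; i≥j, return j=7. data = [-5,-3,5,3,1,-9,-8,-4,8,7,10,9,6]

[-5,-3,5,3,1,-9,-8,-4,8,7,10,9,6]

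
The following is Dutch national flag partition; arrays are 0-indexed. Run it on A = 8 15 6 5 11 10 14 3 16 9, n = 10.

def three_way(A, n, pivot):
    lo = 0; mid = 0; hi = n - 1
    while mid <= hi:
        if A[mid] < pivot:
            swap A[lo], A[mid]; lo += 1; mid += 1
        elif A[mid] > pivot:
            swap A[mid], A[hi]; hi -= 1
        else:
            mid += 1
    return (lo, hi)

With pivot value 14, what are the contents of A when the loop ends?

8 9 6 5 11 10 3 14 16 15

pivot = 14; lo=0, mid=0, hi=9
A[mid]=8<14: swap A[0],A[0]; lo=1,mid=1 → 8 15 6 5 11 10 14 3 16 9
A[mid]=15>14: swap A[1],A[9]; hi=8 → 8 9 6 5 11 10 14 3 16 15
A[mid]=9<14: swap A[1],A[1]; lo=2,mid=2 → 8 9 6 5 11 10 14 3 16 15
A[mid]=6<14: swap A[2],A[2]; lo=3,mid=3 → 8 9 6 5 11 10 14 3 16 15
A[mid]=5<14: swap A[3],A[3]; lo=4,mid=4 → 8 9 6 5 11 10 14 3 16 15
A[mid]=11<14: swap A[4],A[4]; lo=5,mid=5 → 8 9 6 5 11 10 14 3 16 15
A[mid]=10<14: swap A[5],A[5]; lo=6,mid=6 → 8 9 6 5 11 10 14 3 16 15
A[mid]=14=14: mid=7
A[mid]=3<14: swap A[6],A[7]; lo=7,mid=8 → 8 9 6 5 11 10 3 14 16 15
A[mid]=16>14: swap A[8],A[8]; hi=7 → 8 9 6 5 11 10 3 14 16 15
end: lo=7, hi=7; A = 8 9 6 5 11 10 3 14 16 15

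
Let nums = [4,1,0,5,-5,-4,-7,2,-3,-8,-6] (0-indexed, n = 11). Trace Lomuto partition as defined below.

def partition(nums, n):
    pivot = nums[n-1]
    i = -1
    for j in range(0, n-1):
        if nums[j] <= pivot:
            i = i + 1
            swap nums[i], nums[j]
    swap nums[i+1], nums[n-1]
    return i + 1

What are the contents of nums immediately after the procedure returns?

pivot=-6, i=-1
j=0: 4>-6, skip
j=1: 1>-6, skip
j=2: 0>-6, skip
j=3: 5>-6, skip
j=4: -5>-6, skip
j=5: -4>-6, skip
j=6: -7≤-6, i=0, swap(0,6) ⇒ [-7,1,0,5,-5,-4,4,2,-3,-8,-6]
j=7: 2>-6, skip
j=8: -3>-6, skip
j=9: -8≤-6, i=1, swap(1,9) ⇒ [-7,-8,0,5,-5,-4,4,2,-3,1,-6]
swap(2,10) ⇒ [-7,-8,-6,5,-5,-4,4,2,-3,1,0]; return 2

[-7,-8,-6,5,-5,-4,4,2,-3,1,0]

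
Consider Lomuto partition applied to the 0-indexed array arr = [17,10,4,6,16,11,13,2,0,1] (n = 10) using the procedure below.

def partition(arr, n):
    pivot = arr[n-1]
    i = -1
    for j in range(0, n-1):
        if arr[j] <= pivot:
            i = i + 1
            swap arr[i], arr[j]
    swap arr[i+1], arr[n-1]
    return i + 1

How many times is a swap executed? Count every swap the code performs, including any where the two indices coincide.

2

pivot = arr[9] = 1; i = -1
j=0: arr[0]=17 > 1 → no swap
j=1: arr[1]=10 > 1 → no swap
j=2: arr[2]=4 > 1 → no swap
j=3: arr[3]=6 > 1 → no swap
j=4: arr[4]=16 > 1 → no swap
j=5: arr[5]=11 > 1 → no swap
j=6: arr[6]=13 > 1 → no swap
j=7: arr[7]=2 > 1 → no swap
j=8: arr[8]=0 ≤ 1 → i=0, swap arr[0],arr[8] → [0,10,4,6,16,11,13,2,17,1]
final swap arr[1],arr[9] → [0,1,4,6,16,11,13,2,17,10]; return 1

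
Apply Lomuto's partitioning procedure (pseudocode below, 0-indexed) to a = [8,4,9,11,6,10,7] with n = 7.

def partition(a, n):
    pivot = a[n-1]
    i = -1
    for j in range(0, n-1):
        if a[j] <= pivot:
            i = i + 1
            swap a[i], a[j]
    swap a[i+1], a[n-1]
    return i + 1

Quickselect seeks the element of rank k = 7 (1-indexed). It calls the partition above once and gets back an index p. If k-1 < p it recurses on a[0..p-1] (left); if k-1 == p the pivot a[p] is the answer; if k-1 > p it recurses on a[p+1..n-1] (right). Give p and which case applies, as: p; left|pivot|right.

2; right

pivot=7, i=-1
j=0: 8>7, skip
j=1: 4≤7, i=0, swap(0,1) ⇒ [4,8,9,11,6,10,7]
j=2: 9>7, skip
j=3: 11>7, skip
j=4: 6≤7, i=1, swap(1,4) ⇒ [4,6,9,11,8,10,7]
j=5: 10>7, skip
swap(2,6) ⇒ [4,6,7,11,8,10,9]; return 2
p = 2; k-1 = 6 > 2 ⇒ right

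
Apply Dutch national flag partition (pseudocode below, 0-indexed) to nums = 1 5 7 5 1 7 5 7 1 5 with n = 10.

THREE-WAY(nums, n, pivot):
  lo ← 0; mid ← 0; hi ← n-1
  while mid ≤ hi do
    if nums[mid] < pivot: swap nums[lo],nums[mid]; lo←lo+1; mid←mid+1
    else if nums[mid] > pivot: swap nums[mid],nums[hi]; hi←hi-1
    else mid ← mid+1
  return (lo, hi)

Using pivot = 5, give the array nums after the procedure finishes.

pivot = 5; lo=0, mid=0, hi=9
nums[mid]=1<5: swap nums[0],nums[0]; lo=1,mid=1 → 1 5 7 5 1 7 5 7 1 5
nums[mid]=5=5: mid=2
nums[mid]=7>5: swap nums[2],nums[9]; hi=8 → 1 5 5 5 1 7 5 7 1 7
nums[mid]=5=5: mid=3
nums[mid]=5=5: mid=4
nums[mid]=1<5: swap nums[1],nums[4]; lo=2,mid=5 → 1 1 5 5 5 7 5 7 1 7
nums[mid]=7>5: swap nums[5],nums[8]; hi=7 → 1 1 5 5 5 1 5 7 7 7
nums[mid]=1<5: swap nums[2],nums[5]; lo=3,mid=6 → 1 1 1 5 5 5 5 7 7 7
nums[mid]=5=5: mid=7
nums[mid]=7>5: swap nums[7],nums[7]; hi=6 → 1 1 1 5 5 5 5 7 7 7
end: lo=3, hi=6; nums = 1 1 1 5 5 5 5 7 7 7

1 1 1 5 5 5 5 7 7 7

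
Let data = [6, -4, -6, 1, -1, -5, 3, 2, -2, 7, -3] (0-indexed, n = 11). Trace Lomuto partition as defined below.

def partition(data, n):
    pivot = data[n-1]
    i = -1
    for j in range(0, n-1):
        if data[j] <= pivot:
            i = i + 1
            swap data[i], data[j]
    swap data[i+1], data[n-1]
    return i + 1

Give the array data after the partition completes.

[-4, -6, -5, -3, -1, 6, 3, 2, -2, 7, 1]

pivot = data[10] = -3; i = -1
j=0: data[0]=6 > -3 → no swap
j=1: data[1]=-4 ≤ -3 → i=0, swap data[0],data[1] → [-4, 6, -6, 1, -1, -5, 3, 2, -2, 7, -3]
j=2: data[2]=-6 ≤ -3 → i=1, swap data[1],data[2] → [-4, -6, 6, 1, -1, -5, 3, 2, -2, 7, -3]
j=3: data[3]=1 > -3 → no swap
j=4: data[4]=-1 > -3 → no swap
j=5: data[5]=-5 ≤ -3 → i=2, swap data[2],data[5] → [-4, -6, -5, 1, -1, 6, 3, 2, -2, 7, -3]
j=6: data[6]=3 > -3 → no swap
j=7: data[7]=2 > -3 → no swap
j=8: data[8]=-2 > -3 → no swap
j=9: data[9]=7 > -3 → no swap
final swap data[3],data[10] → [-4, -6, -5, -3, -1, 6, 3, 2, -2, 7, 1]; return 3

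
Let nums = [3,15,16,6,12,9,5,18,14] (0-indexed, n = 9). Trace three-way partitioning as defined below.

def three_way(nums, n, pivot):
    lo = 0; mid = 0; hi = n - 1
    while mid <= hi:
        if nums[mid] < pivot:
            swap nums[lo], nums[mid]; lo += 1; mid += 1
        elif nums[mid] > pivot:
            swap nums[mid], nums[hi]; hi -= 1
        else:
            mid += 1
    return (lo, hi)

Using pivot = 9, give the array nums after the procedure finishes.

lo=0 mid=0 hi=8
3<9: swap(0,0), lo=1 mid=1 ⇒ [3,15,16,6,12,9,5,18,14]
15>9: swap(1,8), hi=7 ⇒ [3,14,16,6,12,9,5,18,15]
14>9: swap(1,7), hi=6 ⇒ [3,18,16,6,12,9,5,14,15]
18>9: swap(1,6), hi=5 ⇒ [3,5,16,6,12,9,18,14,15]
5<9: swap(1,1), lo=2 mid=2 ⇒ [3,5,16,6,12,9,18,14,15]
16>9: swap(2,5), hi=4 ⇒ [3,5,9,6,12,16,18,14,15]
9=9: mid=3
6<9: swap(2,3), lo=3 mid=4 ⇒ [3,5,6,9,12,16,18,14,15]
12>9: swap(4,4), hi=3 ⇒ [3,5,6,9,12,16,18,14,15]
done. lo=3 hi=3; nums=[3,5,6,9,12,16,18,14,15]

[3,5,6,9,12,16,18,14,15]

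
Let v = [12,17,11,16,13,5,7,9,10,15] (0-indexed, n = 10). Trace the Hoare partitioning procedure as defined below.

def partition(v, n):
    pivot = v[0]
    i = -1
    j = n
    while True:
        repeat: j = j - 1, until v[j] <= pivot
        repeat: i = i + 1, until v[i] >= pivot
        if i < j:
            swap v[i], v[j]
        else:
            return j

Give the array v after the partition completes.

[10,9,11,7,5,13,16,17,12,15]

pivot = v[0] = 12; i = -1, j = 10
j→8 (v[8]=10≤12), i→0 (v[0]=12≥12); i<j, swap → [10,17,11,16,13,5,7,9,12,15]
j→7 (v[7]=9≤12), i→1 (v[1]=17≥12); i<j, swap → [10,9,11,16,13,5,7,17,12,15]
j→6 (v[6]=7≤12), i→3 (v[3]=16≥12); i<j, swap → [10,9,11,7,13,5,16,17,12,15]
j→5 (v[5]=5≤12), i→4 (v[4]=13≥12); i<j, swap → [10,9,11,7,5,13,16,17,12,15]
j→4, i→5; i≥j, return j=4. v = [10,9,11,7,5,13,16,17,12,15]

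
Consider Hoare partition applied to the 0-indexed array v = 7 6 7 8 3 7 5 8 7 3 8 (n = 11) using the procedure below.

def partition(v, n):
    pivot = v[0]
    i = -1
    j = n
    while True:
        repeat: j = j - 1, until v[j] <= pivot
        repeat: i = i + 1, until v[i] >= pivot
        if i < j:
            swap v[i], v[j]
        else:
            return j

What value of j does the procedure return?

5

pivot = v[0] = 7; i = -1, j = 11
j→9 (v[9]=3≤7), i→0 (v[0]=7≥7); i<j, swap → 3 6 7 8 3 7 5 8 7 7 8
j→8 (v[8]=7≤7), i→2 (v[2]=7≥7); i<j, swap → 3 6 7 8 3 7 5 8 7 7 8
j→6 (v[6]=5≤7), i→3 (v[3]=8≥7); i<j, swap → 3 6 7 5 3 7 8 8 7 7 8
j→5, i→5; i≥j, return j=5. v = 3 6 7 5 3 7 8 8 7 7 8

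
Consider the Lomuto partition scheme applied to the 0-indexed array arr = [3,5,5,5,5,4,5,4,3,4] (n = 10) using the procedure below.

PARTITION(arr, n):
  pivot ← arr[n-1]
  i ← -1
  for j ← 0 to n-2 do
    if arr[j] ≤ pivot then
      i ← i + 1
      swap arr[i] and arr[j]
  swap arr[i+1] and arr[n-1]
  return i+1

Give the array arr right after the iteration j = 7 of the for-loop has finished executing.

pivot = arr[9] = 4; i = -1
j=0: arr[0]=3 ≤ 4 → i=0, swap arr[0],arr[0] (no change) → [3,5,5,5,5,4,5,4,3,4]
j=1: arr[1]=5 > 4 → no swap
j=2: arr[2]=5 > 4 → no swap
j=3: arr[3]=5 > 4 → no swap
j=4: arr[4]=5 > 4 → no swap
j=5: arr[5]=4 ≤ 4 → i=1, swap arr[1],arr[5] → [3,4,5,5,5,5,5,4,3,4]
j=6: arr[6]=5 > 4 → no swap
j=7: arr[7]=4 ≤ 4 → i=2, swap arr[2],arr[7] → [3,4,4,5,5,5,5,5,3,4]
(after j=7) arr = [3,4,4,5,5,5,5,5,3,4]

[3,4,4,5,5,5,5,5,3,4]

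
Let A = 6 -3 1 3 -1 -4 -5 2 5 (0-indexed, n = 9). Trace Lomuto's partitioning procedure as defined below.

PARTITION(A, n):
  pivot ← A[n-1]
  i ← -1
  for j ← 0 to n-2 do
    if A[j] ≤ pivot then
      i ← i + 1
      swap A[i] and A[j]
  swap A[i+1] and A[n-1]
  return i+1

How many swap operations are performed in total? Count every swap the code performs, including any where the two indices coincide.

pivot = A[8] = 5; i = -1
j=0: A[0]=6 > 5 → no swap
j=1: A[1]=-3 ≤ 5 → i=0, swap A[0],A[1] → -3 6 1 3 -1 -4 -5 2 5
j=2: A[2]=1 ≤ 5 → i=1, swap A[1],A[2] → -3 1 6 3 -1 -4 -5 2 5
j=3: A[3]=3 ≤ 5 → i=2, swap A[2],A[3] → -3 1 3 6 -1 -4 -5 2 5
j=4: A[4]=-1 ≤ 5 → i=3, swap A[3],A[4] → -3 1 3 -1 6 -4 -5 2 5
j=5: A[5]=-4 ≤ 5 → i=4, swap A[4],A[5] → -3 1 3 -1 -4 6 -5 2 5
j=6: A[6]=-5 ≤ 5 → i=5, swap A[5],A[6] → -3 1 3 -1 -4 -5 6 2 5
j=7: A[7]=2 ≤ 5 → i=6, swap A[6],A[7] → -3 1 3 -1 -4 -5 2 6 5
final swap A[7],A[8] → -3 1 3 -1 -4 -5 2 5 6; return 7

8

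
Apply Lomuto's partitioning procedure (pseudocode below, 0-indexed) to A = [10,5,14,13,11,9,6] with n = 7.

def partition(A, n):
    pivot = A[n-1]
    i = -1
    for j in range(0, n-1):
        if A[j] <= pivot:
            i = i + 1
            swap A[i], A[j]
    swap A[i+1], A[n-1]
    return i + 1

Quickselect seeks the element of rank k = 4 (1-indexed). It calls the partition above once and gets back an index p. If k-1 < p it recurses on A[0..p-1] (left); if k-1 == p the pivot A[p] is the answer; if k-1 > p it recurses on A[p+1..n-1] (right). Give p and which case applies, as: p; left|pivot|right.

1; right

pivot = A[6] = 6; i = -1
j=0: A[0]=10 > 6 → no swap
j=1: A[1]=5 ≤ 6 → i=0, swap A[0],A[1] → [5,10,14,13,11,9,6]
j=2: A[2]=14 > 6 → no swap
j=3: A[3]=13 > 6 → no swap
j=4: A[4]=11 > 6 → no swap
j=5: A[5]=9 > 6 → no swap
final swap A[1],A[6] → [5,6,14,13,11,9,10]; return 1
p = 1; k-1 = 3 > 1 ⇒ right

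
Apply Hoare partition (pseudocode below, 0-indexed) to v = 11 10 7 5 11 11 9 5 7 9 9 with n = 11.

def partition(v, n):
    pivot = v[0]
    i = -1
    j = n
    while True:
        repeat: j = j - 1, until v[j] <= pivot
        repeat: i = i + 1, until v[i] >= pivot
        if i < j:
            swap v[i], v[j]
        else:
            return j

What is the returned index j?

7

pivot = v[0] = 11; i = -1, j = 11
j→10 (v[10]=9≤11), i→0 (v[0]=11≥11); i<j, swap → 9 10 7 5 11 11 9 5 7 9 11
j→9 (v[9]=9≤11), i→4 (v[4]=11≥11); i<j, swap → 9 10 7 5 9 11 9 5 7 11 11
j→8 (v[8]=7≤11), i→5 (v[5]=11≥11); i<j, swap → 9 10 7 5 9 7 9 5 11 11 11
j→7, i→8; i≥j, return j=7. v = 9 10 7 5 9 7 9 5 11 11 11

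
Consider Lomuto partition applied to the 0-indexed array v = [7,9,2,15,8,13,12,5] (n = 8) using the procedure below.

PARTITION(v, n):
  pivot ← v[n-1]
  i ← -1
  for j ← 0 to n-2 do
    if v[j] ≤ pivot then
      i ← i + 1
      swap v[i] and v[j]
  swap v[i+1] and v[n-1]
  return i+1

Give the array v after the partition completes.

[2,5,7,15,8,13,12,9]

pivot = v[7] = 5; i = -1
j=0: v[0]=7 > 5 → no swap
j=1: v[1]=9 > 5 → no swap
j=2: v[2]=2 ≤ 5 → i=0, swap v[0],v[2] → [2,9,7,15,8,13,12,5]
j=3: v[3]=15 > 5 → no swap
j=4: v[4]=8 > 5 → no swap
j=5: v[5]=13 > 5 → no swap
j=6: v[6]=12 > 5 → no swap
final swap v[1],v[7] → [2,5,7,15,8,13,12,9]; return 1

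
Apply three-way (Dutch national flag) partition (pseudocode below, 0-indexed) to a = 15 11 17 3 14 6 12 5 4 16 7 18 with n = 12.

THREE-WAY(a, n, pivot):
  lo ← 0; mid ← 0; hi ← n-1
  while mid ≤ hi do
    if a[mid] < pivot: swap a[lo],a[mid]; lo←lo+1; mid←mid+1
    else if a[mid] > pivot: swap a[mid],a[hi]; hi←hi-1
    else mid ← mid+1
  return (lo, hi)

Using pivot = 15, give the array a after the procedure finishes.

11 7 3 14 6 12 5 4 15 16 18 17

lo=0 mid=0 hi=11
15=15: mid=1
11<15: swap(0,1), lo=1 mid=2 ⇒ 11 15 17 3 14 6 12 5 4 16 7 18
17>15: swap(2,11), hi=10 ⇒ 11 15 18 3 14 6 12 5 4 16 7 17
18>15: swap(2,10), hi=9 ⇒ 11 15 7 3 14 6 12 5 4 16 18 17
7<15: swap(1,2), lo=2 mid=3 ⇒ 11 7 15 3 14 6 12 5 4 16 18 17
3<15: swap(2,3), lo=3 mid=4 ⇒ 11 7 3 15 14 6 12 5 4 16 18 17
14<15: swap(3,4), lo=4 mid=5 ⇒ 11 7 3 14 15 6 12 5 4 16 18 17
6<15: swap(4,5), lo=5 mid=6 ⇒ 11 7 3 14 6 15 12 5 4 16 18 17
12<15: swap(5,6), lo=6 mid=7 ⇒ 11 7 3 14 6 12 15 5 4 16 18 17
5<15: swap(6,7), lo=7 mid=8 ⇒ 11 7 3 14 6 12 5 15 4 16 18 17
4<15: swap(7,8), lo=8 mid=9 ⇒ 11 7 3 14 6 12 5 4 15 16 18 17
16>15: swap(9,9), hi=8 ⇒ 11 7 3 14 6 12 5 4 15 16 18 17
done. lo=8 hi=8; a=11 7 3 14 6 12 5 4 15 16 18 17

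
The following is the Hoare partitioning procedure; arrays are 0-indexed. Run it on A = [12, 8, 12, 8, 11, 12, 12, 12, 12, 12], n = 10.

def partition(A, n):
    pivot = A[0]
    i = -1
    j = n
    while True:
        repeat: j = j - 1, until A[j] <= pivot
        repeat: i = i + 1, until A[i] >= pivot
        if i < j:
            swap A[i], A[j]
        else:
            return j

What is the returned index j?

pivot=12
j stops at 9 (12), i stops at 0 (12); swap ⇒ [12, 8, 12, 8, 11, 12, 12, 12, 12, 12]
j stops at 8 (12), i stops at 2 (12); swap ⇒ [12, 8, 12, 8, 11, 12, 12, 12, 12, 12]
j stops at 7 (12), i stops at 5 (12); swap ⇒ [12, 8, 12, 8, 11, 12, 12, 12, 12, 12]
j stops at 6, i stops at 6; i≥j ⇒ return 6. A=[12, 8, 12, 8, 11, 12, 12, 12, 12, 12]

6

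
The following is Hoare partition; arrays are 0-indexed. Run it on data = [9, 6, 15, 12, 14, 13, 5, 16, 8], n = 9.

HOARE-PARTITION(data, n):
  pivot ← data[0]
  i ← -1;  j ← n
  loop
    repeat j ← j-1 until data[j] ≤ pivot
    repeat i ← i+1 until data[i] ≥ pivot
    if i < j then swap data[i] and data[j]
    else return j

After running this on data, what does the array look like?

pivot=9
j stops at 8 (8), i stops at 0 (9); swap ⇒ [8, 6, 15, 12, 14, 13, 5, 16, 9]
j stops at 6 (5), i stops at 2 (15); swap ⇒ [8, 6, 5, 12, 14, 13, 15, 16, 9]
j stops at 2, i stops at 3; i≥j ⇒ return 2. data=[8, 6, 5, 12, 14, 13, 15, 16, 9]

[8, 6, 5, 12, 14, 13, 15, 16, 9]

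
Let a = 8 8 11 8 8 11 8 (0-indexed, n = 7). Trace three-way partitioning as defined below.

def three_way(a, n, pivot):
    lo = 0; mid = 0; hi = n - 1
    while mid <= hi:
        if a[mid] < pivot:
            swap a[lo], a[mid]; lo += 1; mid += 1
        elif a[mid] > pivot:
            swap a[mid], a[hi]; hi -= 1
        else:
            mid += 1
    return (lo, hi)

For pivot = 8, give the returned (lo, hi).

(0, 4)

pivot = 8; lo=0, mid=0, hi=6
a[mid]=8=8: mid=1
a[mid]=8=8: mid=2
a[mid]=11>8: swap a[2],a[6]; hi=5 → 8 8 8 8 8 11 11
a[mid]=8=8: mid=3
a[mid]=8=8: mid=4
a[mid]=8=8: mid=5
a[mid]=11>8: swap a[5],a[5]; hi=4 → 8 8 8 8 8 11 11
end: lo=0, hi=4; a = 8 8 8 8 8 11 11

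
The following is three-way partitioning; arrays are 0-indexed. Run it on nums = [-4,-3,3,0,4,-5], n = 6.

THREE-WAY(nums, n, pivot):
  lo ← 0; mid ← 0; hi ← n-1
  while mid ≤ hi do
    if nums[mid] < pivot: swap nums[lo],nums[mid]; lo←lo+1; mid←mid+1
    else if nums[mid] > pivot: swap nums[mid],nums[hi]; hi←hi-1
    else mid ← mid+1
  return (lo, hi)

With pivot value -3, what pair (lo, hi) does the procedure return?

lo=0 mid=0 hi=5
-4<-3: swap(0,0), lo=1 mid=1 ⇒ [-4,-3,3,0,4,-5]
-3=-3: mid=2
3>-3: swap(2,5), hi=4 ⇒ [-4,-3,-5,0,4,3]
-5<-3: swap(1,2), lo=2 mid=3 ⇒ [-4,-5,-3,0,4,3]
0>-3: swap(3,4), hi=3 ⇒ [-4,-5,-3,4,0,3]
4>-3: swap(3,3), hi=2 ⇒ [-4,-5,-3,4,0,3]
done. lo=2 hi=2; nums=[-4,-5,-3,4,0,3]

(2, 2)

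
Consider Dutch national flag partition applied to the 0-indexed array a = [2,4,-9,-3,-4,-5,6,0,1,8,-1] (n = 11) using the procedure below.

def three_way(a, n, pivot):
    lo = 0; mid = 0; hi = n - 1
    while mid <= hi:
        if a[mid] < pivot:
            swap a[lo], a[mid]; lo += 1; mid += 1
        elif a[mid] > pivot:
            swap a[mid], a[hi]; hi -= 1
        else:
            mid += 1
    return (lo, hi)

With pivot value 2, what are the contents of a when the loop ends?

pivot = 2; lo=0, mid=0, hi=10
a[mid]=2=2: mid=1
a[mid]=4>2: swap a[1],a[10]; hi=9 → [2,-1,-9,-3,-4,-5,6,0,1,8,4]
a[mid]=-1<2: swap a[0],a[1]; lo=1,mid=2 → [-1,2,-9,-3,-4,-5,6,0,1,8,4]
a[mid]=-9<2: swap a[1],a[2]; lo=2,mid=3 → [-1,-9,2,-3,-4,-5,6,0,1,8,4]
a[mid]=-3<2: swap a[2],a[3]; lo=3,mid=4 → [-1,-9,-3,2,-4,-5,6,0,1,8,4]
a[mid]=-4<2: swap a[3],a[4]; lo=4,mid=5 → [-1,-9,-3,-4,2,-5,6,0,1,8,4]
a[mid]=-5<2: swap a[4],a[5]; lo=5,mid=6 → [-1,-9,-3,-4,-5,2,6,0,1,8,4]
a[mid]=6>2: swap a[6],a[9]; hi=8 → [-1,-9,-3,-4,-5,2,8,0,1,6,4]
a[mid]=8>2: swap a[6],a[8]; hi=7 → [-1,-9,-3,-4,-5,2,1,0,8,6,4]
a[mid]=1<2: swap a[5],a[6]; lo=6,mid=7 → [-1,-9,-3,-4,-5,1,2,0,8,6,4]
a[mid]=0<2: swap a[6],a[7]; lo=7,mid=8 → [-1,-9,-3,-4,-5,1,0,2,8,6,4]
end: lo=7, hi=7; a = [-1,-9,-3,-4,-5,1,0,2,8,6,4]

[-1,-9,-3,-4,-5,1,0,2,8,6,4]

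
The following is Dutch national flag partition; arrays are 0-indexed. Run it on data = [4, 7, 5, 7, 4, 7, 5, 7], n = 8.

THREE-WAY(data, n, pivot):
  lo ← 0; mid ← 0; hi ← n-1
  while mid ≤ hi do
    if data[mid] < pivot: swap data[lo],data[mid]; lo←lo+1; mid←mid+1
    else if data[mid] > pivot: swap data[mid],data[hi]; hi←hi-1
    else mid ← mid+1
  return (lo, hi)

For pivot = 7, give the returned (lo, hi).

(4, 7)

lo=0 mid=0 hi=7
4<7: swap(0,0), lo=1 mid=1 ⇒ [4, 7, 5, 7, 4, 7, 5, 7]
7=7: mid=2
5<7: swap(1,2), lo=2 mid=3 ⇒ [4, 5, 7, 7, 4, 7, 5, 7]
7=7: mid=4
4<7: swap(2,4), lo=3 mid=5 ⇒ [4, 5, 4, 7, 7, 7, 5, 7]
7=7: mid=6
5<7: swap(3,6), lo=4 mid=7 ⇒ [4, 5, 4, 5, 7, 7, 7, 7]
7=7: mid=8
done. lo=4 hi=7; data=[4, 5, 4, 5, 7, 7, 7, 7]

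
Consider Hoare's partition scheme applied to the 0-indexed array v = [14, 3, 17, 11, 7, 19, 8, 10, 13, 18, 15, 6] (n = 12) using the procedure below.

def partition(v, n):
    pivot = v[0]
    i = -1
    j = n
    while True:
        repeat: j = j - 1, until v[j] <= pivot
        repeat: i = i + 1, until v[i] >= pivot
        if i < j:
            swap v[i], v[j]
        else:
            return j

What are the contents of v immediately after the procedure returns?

pivot=14
j stops at 11 (6), i stops at 0 (14); swap ⇒ [6, 3, 17, 11, 7, 19, 8, 10, 13, 18, 15, 14]
j stops at 8 (13), i stops at 2 (17); swap ⇒ [6, 3, 13, 11, 7, 19, 8, 10, 17, 18, 15, 14]
j stops at 7 (10), i stops at 5 (19); swap ⇒ [6, 3, 13, 11, 7, 10, 8, 19, 17, 18, 15, 14]
j stops at 6, i stops at 7; i≥j ⇒ return 6. v=[6, 3, 13, 11, 7, 10, 8, 19, 17, 18, 15, 14]

[6, 3, 13, 11, 7, 10, 8, 19, 17, 18, 15, 14]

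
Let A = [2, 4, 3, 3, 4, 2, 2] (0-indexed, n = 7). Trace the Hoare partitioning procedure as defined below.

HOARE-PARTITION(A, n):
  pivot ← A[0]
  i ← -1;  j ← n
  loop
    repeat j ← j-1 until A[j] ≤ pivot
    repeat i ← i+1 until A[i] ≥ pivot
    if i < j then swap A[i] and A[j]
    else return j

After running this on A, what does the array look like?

pivot = A[0] = 2; i = -1, j = 7
j→6 (A[6]=2≤2), i→0 (A[0]=2≥2); i<j, swap → [2, 4, 3, 3, 4, 2, 2]
j→5 (A[5]=2≤2), i→1 (A[1]=4≥2); i<j, swap → [2, 2, 3, 3, 4, 4, 2]
j→1, i→2; i≥j, return j=1. A = [2, 2, 3, 3, 4, 4, 2]

[2, 2, 3, 3, 4, 4, 2]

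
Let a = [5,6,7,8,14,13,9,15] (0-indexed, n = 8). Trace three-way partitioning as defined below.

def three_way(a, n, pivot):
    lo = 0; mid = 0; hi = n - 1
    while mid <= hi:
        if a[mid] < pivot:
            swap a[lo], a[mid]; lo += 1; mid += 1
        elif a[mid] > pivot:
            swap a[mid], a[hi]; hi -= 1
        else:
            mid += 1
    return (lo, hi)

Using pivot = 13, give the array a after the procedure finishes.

[5,6,7,8,9,13,15,14]

pivot = 13; lo=0, mid=0, hi=7
a[mid]=5<13: swap a[0],a[0]; lo=1,mid=1 → [5,6,7,8,14,13,9,15]
a[mid]=6<13: swap a[1],a[1]; lo=2,mid=2 → [5,6,7,8,14,13,9,15]
a[mid]=7<13: swap a[2],a[2]; lo=3,mid=3 → [5,6,7,8,14,13,9,15]
a[mid]=8<13: swap a[3],a[3]; lo=4,mid=4 → [5,6,7,8,14,13,9,15]
a[mid]=14>13: swap a[4],a[7]; hi=6 → [5,6,7,8,15,13,9,14]
a[mid]=15>13: swap a[4],a[6]; hi=5 → [5,6,7,8,9,13,15,14]
a[mid]=9<13: swap a[4],a[4]; lo=5,mid=5 → [5,6,7,8,9,13,15,14]
a[mid]=13=13: mid=6
end: lo=5, hi=5; a = [5,6,7,8,9,13,15,14]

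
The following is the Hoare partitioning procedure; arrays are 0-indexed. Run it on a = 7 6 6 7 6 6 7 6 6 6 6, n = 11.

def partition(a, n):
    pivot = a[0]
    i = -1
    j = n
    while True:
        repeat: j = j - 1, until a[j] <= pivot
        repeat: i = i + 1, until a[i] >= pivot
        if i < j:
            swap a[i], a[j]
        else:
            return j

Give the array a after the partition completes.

6 6 6 6 6 6 6 6 7 7 7

pivot=7
j stops at 10 (6), i stops at 0 (7); swap ⇒ 6 6 6 7 6 6 7 6 6 6 7
j stops at 9 (6), i stops at 3 (7); swap ⇒ 6 6 6 6 6 6 7 6 6 7 7
j stops at 8 (6), i stops at 6 (7); swap ⇒ 6 6 6 6 6 6 6 6 7 7 7
j stops at 7, i stops at 8; i≥j ⇒ return 7. a=6 6 6 6 6 6 6 6 7 7 7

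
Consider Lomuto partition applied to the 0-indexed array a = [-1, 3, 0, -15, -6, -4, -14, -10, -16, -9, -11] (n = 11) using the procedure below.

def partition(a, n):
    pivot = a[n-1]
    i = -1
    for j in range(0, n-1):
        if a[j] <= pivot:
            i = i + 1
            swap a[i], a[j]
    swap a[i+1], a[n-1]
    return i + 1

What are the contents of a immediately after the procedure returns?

[-15, -14, -16, -11, -6, -4, 3, -10, 0, -9, -1]

pivot = a[10] = -11; i = -1
j=0: a[0]=-1 > -11 → no swap
j=1: a[1]=3 > -11 → no swap
j=2: a[2]=0 > -11 → no swap
j=3: a[3]=-15 ≤ -11 → i=0, swap a[0],a[3] → [-15, 3, 0, -1, -6, -4, -14, -10, -16, -9, -11]
j=4: a[4]=-6 > -11 → no swap
j=5: a[5]=-4 > -11 → no swap
j=6: a[6]=-14 ≤ -11 → i=1, swap a[1],a[6] → [-15, -14, 0, -1, -6, -4, 3, -10, -16, -9, -11]
j=7: a[7]=-10 > -11 → no swap
j=8: a[8]=-16 ≤ -11 → i=2, swap a[2],a[8] → [-15, -14, -16, -1, -6, -4, 3, -10, 0, -9, -11]
j=9: a[9]=-9 > -11 → no swap
final swap a[3],a[10] → [-15, -14, -16, -11, -6, -4, 3, -10, 0, -9, -1]; return 3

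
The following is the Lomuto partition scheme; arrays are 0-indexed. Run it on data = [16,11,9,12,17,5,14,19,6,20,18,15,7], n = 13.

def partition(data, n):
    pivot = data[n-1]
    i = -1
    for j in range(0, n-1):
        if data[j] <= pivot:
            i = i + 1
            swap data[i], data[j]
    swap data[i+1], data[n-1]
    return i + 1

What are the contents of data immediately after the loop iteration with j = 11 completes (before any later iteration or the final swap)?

[5,6,9,12,17,16,14,19,11,20,18,15,7]

pivot = data[12] = 7; i = -1
j=0: data[0]=16 > 7 → no swap
j=1: data[1]=11 > 7 → no swap
j=2: data[2]=9 > 7 → no swap
j=3: data[3]=12 > 7 → no swap
j=4: data[4]=17 > 7 → no swap
j=5: data[5]=5 ≤ 7 → i=0, swap data[0],data[5] → [5,11,9,12,17,16,14,19,6,20,18,15,7]
j=6: data[6]=14 > 7 → no swap
j=7: data[7]=19 > 7 → no swap
j=8: data[8]=6 ≤ 7 → i=1, swap data[1],data[8] → [5,6,9,12,17,16,14,19,11,20,18,15,7]
j=9: data[9]=20 > 7 → no swap
j=10: data[10]=18 > 7 → no swap
j=11: data[11]=15 > 7 → no swap
(after j=11) data = [5,6,9,12,17,16,14,19,11,20,18,15,7]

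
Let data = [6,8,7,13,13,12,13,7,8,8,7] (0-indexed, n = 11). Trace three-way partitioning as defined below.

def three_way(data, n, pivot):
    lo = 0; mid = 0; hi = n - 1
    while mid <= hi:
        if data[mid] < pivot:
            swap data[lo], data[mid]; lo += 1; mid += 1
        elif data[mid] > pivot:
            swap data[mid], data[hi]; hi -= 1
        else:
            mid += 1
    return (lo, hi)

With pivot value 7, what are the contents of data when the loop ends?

pivot = 7; lo=0, mid=0, hi=10
data[mid]=6<7: swap data[0],data[0]; lo=1,mid=1 → [6,8,7,13,13,12,13,7,8,8,7]
data[mid]=8>7: swap data[1],data[10]; hi=9 → [6,7,7,13,13,12,13,7,8,8,8]
data[mid]=7=7: mid=2
data[mid]=7=7: mid=3
data[mid]=13>7: swap data[3],data[9]; hi=8 → [6,7,7,8,13,12,13,7,8,13,8]
data[mid]=8>7: swap data[3],data[8]; hi=7 → [6,7,7,8,13,12,13,7,8,13,8]
data[mid]=8>7: swap data[3],data[7]; hi=6 → [6,7,7,7,13,12,13,8,8,13,8]
data[mid]=7=7: mid=4
data[mid]=13>7: swap data[4],data[6]; hi=5 → [6,7,7,7,13,12,13,8,8,13,8]
data[mid]=13>7: swap data[4],data[5]; hi=4 → [6,7,7,7,12,13,13,8,8,13,8]
data[mid]=12>7: swap data[4],data[4]; hi=3 → [6,7,7,7,12,13,13,8,8,13,8]
end: lo=1, hi=3; data = [6,7,7,7,12,13,13,8,8,13,8]

[6,7,7,7,12,13,13,8,8,13,8]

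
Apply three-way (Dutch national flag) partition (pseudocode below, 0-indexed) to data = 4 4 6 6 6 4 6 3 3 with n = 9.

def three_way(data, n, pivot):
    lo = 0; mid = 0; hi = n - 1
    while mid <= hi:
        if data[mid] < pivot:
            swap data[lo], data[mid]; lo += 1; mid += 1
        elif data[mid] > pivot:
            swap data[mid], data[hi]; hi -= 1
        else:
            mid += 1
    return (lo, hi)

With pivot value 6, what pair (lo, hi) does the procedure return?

lo=0 mid=0 hi=8
4<6: swap(0,0), lo=1 mid=1 ⇒ 4 4 6 6 6 4 6 3 3
4<6: swap(1,1), lo=2 mid=2 ⇒ 4 4 6 6 6 4 6 3 3
6=6: mid=3
6=6: mid=4
6=6: mid=5
4<6: swap(2,5), lo=3 mid=6 ⇒ 4 4 4 6 6 6 6 3 3
6=6: mid=7
3<6: swap(3,7), lo=4 mid=8 ⇒ 4 4 4 3 6 6 6 6 3
3<6: swap(4,8), lo=5 mid=9 ⇒ 4 4 4 3 3 6 6 6 6
done. lo=5 hi=8; data=4 4 4 3 3 6 6 6 6

(5, 8)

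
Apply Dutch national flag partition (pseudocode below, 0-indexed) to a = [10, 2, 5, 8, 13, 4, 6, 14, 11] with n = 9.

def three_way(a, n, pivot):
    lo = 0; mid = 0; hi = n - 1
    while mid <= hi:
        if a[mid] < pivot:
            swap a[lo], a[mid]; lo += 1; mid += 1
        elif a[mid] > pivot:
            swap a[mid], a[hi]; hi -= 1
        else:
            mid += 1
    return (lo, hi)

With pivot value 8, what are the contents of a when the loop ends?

[6, 2, 5, 4, 8, 13, 14, 11, 10]

pivot = 8; lo=0, mid=0, hi=8
a[mid]=10>8: swap a[0],a[8]; hi=7 → [11, 2, 5, 8, 13, 4, 6, 14, 10]
a[mid]=11>8: swap a[0],a[7]; hi=6 → [14, 2, 5, 8, 13, 4, 6, 11, 10]
a[mid]=14>8: swap a[0],a[6]; hi=5 → [6, 2, 5, 8, 13, 4, 14, 11, 10]
a[mid]=6<8: swap a[0],a[0]; lo=1,mid=1 → [6, 2, 5, 8, 13, 4, 14, 11, 10]
a[mid]=2<8: swap a[1],a[1]; lo=2,mid=2 → [6, 2, 5, 8, 13, 4, 14, 11, 10]
a[mid]=5<8: swap a[2],a[2]; lo=3,mid=3 → [6, 2, 5, 8, 13, 4, 14, 11, 10]
a[mid]=8=8: mid=4
a[mid]=13>8: swap a[4],a[5]; hi=4 → [6, 2, 5, 8, 4, 13, 14, 11, 10]
a[mid]=4<8: swap a[3],a[4]; lo=4,mid=5 → [6, 2, 5, 4, 8, 13, 14, 11, 10]
end: lo=4, hi=4; a = [6, 2, 5, 4, 8, 13, 14, 11, 10]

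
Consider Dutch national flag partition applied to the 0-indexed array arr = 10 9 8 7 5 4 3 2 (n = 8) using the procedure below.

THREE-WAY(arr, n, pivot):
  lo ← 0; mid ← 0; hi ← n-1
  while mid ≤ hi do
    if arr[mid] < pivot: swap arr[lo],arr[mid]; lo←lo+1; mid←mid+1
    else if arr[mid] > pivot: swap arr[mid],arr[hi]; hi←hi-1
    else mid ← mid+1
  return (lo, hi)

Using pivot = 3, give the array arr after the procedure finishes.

2 3 7 5 4 8 9 10

lo=0 mid=0 hi=7
10>3: swap(0,7), hi=6 ⇒ 2 9 8 7 5 4 3 10
2<3: swap(0,0), lo=1 mid=1 ⇒ 2 9 8 7 5 4 3 10
9>3: swap(1,6), hi=5 ⇒ 2 3 8 7 5 4 9 10
3=3: mid=2
8>3: swap(2,5), hi=4 ⇒ 2 3 4 7 5 8 9 10
4>3: swap(2,4), hi=3 ⇒ 2 3 5 7 4 8 9 10
5>3: swap(2,3), hi=2 ⇒ 2 3 7 5 4 8 9 10
7>3: swap(2,2), hi=1 ⇒ 2 3 7 5 4 8 9 10
done. lo=1 hi=1; arr=2 3 7 5 4 8 9 10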